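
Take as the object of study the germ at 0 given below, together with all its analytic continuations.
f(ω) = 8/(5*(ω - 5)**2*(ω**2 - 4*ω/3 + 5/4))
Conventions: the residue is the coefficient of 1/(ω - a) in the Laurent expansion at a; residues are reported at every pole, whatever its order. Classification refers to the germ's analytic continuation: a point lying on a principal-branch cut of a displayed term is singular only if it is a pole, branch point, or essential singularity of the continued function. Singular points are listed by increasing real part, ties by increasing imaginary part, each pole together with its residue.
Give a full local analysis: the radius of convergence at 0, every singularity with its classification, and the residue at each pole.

Radius of convergence at 0: (1/2)*sqrt(5).
At (2/3) - ((1/6)*sqrt(29))*i: a pole of order 1; residue (4992/276125) + ((62112/8007625)*sqrt(29))*i.
At (2/3) + ((1/6)*sqrt(29))*i: a pole of order 1; residue (4992/276125) - ((62112/8007625)*sqrt(29))*i.
At 5: a pole of order 2; residue -9984/276125.

Denominator factor (ω**2 - 4*ω/3 + 5/4): discriminant -29/9, complex-conjugate roots (2/3) + ((1/6)*sqrt(29))*i and (2/3) - ((1/6)*sqrt(29))*i; poles of order 1, moduli (1/2)*sqrt(5) and (1/2)*sqrt(5).
Denominator factor (ω - 5)^2: pole of order 2 at 5, modulus 5.
The radius of convergence is the smallest modulus among the singular points: (1/2)*sqrt(5).
The factor ω**2 - 4*ω/3 + 5/4 splits as (ω - a)(ω - a') with a = (2/3) - ((1/6)*sqrt(29))*i, a' = (2/3) + ((1/6)*sqrt(29))*i. At the order-1 pole a set g(ω) = (ω - a)*f(ω) = [8/(5*(ω - 5)**2)] / (ω - a').
Simple pole: residue = g(a) at a = (2/3) - ((1/6)*sqrt(29))*i, which is (4992/276125) + ((62112/8007625)*sqrt(29))*i.
The factor ω**2 - 4*ω/3 + 5/4 splits as (ω - a)(ω - a') with a = (2/3) + ((1/6)*sqrt(29))*i, a' = (2/3) - ((1/6)*sqrt(29))*i. At the order-1 pole a set g(ω) = (ω - a)*f(ω) = [8/(5*(ω - 5)**2)] / (ω - a').
Simple pole: residue = g(a) at a = (2/3) + ((1/6)*sqrt(29))*i, which is (4992/276125) - ((62112/8007625)*sqrt(29))*i.
At the order-2 pole 5 set g(ω) = (ω - (5))^2*f(ω) = 8/(5*(ω**2 - 4*ω/3 + 5/4)).
Order-2 pole: residue = g'(a); g'(5) = -9984/276125, so the residue is -9984/276125.
List the singular points by increasing real part (a conjugate pair: the negative imaginary part first).


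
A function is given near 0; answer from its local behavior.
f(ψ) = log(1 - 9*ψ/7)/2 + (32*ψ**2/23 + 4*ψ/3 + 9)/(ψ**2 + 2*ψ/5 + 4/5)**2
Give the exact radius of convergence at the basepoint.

The radius of convergence is 7/9.

Denominator factor (ψ**2 + 2*ψ/5 + 4/5)^2: discriminant -76/25, complex-conjugate roots (-1/5) + ((1/5)*sqrt(19))*i and (-1/5) - ((1/5)*sqrt(19))*i; poles of order 2, moduli (2/5)*sqrt(5) and (2/5)*sqrt(5).
Branch term (1/2)*log(1 - ψ/(7/9)): its argument vanishes at ψ = 7/9, a logarithmic branch point, modulus 7/9.
The radius of convergence is the smallest modulus among the singular points: 7/9.


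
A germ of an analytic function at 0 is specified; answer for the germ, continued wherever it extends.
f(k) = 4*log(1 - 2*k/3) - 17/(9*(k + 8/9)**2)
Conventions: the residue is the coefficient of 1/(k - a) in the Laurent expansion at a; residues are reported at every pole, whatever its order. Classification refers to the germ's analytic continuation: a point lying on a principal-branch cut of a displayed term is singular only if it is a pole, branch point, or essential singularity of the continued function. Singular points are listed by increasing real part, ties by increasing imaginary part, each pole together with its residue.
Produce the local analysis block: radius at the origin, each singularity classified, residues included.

Radius of convergence at 0: 8/9.
At -8/9: a pole of order 2; residue 0.
At 3/2: a logarithmic branch point.

Denominator factor (k + 8/9)^2: pole of order 2 at -8/9, modulus 8/9.
Branch term (4)*log(1 - k/(3/2)): its argument vanishes at k = 3/2, a logarithmic branch point, modulus 3/2.
The radius of convergence is the smallest modulus among the singular points: 8/9.
The branch term is analytic at -8/9 and contributes nothing to the residue; only the rational part matters.
At the order-2 pole -8/9 set g(k) = (k - (-8/9))^2*(rational part) = -17/9.
Order-2 pole: residue = g'(a); g'(-8/9) = 0, so the residue is 0.
List the singular points by increasing real part (a conjugate pair: the negative imaginary part first).


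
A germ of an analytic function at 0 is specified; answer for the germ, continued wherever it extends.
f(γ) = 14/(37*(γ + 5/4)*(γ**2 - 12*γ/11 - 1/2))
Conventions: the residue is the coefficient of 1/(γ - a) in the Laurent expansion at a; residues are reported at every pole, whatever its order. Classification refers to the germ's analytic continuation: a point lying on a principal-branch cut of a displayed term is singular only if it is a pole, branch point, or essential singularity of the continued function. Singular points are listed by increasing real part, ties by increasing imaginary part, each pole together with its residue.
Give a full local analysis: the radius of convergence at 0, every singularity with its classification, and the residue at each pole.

Denominator factor (γ + 5/4): pole of order 1 at -5/4, modulus 5/4.
Denominator factor (γ**2 - 12*γ/11 - 1/2): discriminant 386/121, real irrational roots 6/11 + (1/22)*sqrt(386) and 6/11 - (1/22)*sqrt(386); poles of order 1, moduli 6/11 + (1/22)*sqrt(386) and -6/11 + (1/22)*sqrt(386).
The radius of convergence is the smallest modulus among the singular points: -6/11 + (1/22)*sqrt(386).
At the order-1 pole -5/4 set g(γ) = (γ - (-5/4))*f(γ) = 14/(37*(γ**2 - 12*γ/11 - 1/2)).
Simple pole: residue = g(a) at a = -5/4, which is 352/2257.
The factor γ**2 - 12*γ/11 - 1/2 splits as (γ - a)(γ - a') with a = 6/11 - (1/22)*sqrt(386), a' = 6/11 + (1/22)*sqrt(386). At the order-1 pole a set g(γ) = (γ - a)*f(γ) = [14/(37*(γ + 5/4))] / (γ - a').
Simple pole: residue = g(a) at a = 6/11 - (1/22)*sqrt(386), which is -176/2257 - (3476/435601)*sqrt(386).
The factor γ**2 - 12*γ/11 - 1/2 splits as (γ - a)(γ - a') with a = 6/11 + (1/22)*sqrt(386), a' = 6/11 - (1/22)*sqrt(386). At the order-1 pole a set g(γ) = (γ - a)*f(γ) = [14/(37*(γ + 5/4))] / (γ - a').
Simple pole: residue = g(a) at a = 6/11 + (1/22)*sqrt(386), which is -176/2257 + (3476/435601)*sqrt(386).
List the singular points by increasing real part (a conjugate pair: the negative imaginary part first).

Radius of convergence at 0: -6/11 + (1/22)*sqrt(386).
At -5/4: a pole of order 1; residue 352/2257.
At 6/11 - (1/22)*sqrt(386): a pole of order 1; residue -176/2257 - (3476/435601)*sqrt(386).
At 6/11 + (1/22)*sqrt(386): a pole of order 1; residue -176/2257 + (3476/435601)*sqrt(386).


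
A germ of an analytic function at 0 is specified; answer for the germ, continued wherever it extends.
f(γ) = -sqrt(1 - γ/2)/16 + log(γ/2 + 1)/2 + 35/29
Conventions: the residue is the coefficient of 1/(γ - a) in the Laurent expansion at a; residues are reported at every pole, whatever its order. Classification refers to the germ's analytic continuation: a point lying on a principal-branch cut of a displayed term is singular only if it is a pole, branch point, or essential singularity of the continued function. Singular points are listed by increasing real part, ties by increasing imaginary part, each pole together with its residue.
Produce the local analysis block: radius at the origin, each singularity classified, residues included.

Radius of convergence at 0: 2.
At -2: a logarithmic branch point.
At 2: an algebraic (square-root) branch point.

Branch term (1/2)*log(1 - γ/(-2)): its argument vanishes at γ = -2, a logarithmic branch point, modulus 2.
Branch term (-1/16)*sqrt(1 - γ/(2)): its argument vanishes at γ = 2, a square-root branch point, modulus 2.
The radius of convergence is the smallest modulus among the singular points: 2.
List the singular points by increasing real part (a conjugate pair: the negative imaginary part first).


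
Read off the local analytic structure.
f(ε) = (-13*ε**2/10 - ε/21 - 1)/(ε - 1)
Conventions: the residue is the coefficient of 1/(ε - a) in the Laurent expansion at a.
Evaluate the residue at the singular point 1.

The residue is -493/210.

At the order-1 pole 1 set g(ε) = (ε - (1))*f(ε) = -13*ε**2/10 - ε/21 - 1.
Simple pole: residue = g(a) at a = 1, which is -493/210.


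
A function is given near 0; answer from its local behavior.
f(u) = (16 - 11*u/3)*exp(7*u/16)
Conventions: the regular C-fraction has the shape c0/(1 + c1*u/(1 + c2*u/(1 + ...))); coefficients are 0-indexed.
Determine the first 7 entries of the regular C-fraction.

Taylor coefficients (expand at 0): a_0 = 16, a_1 = 10/3, a_2 = -7/96, a_3 = -49/384, a_4 = -7889/294912, a_5 = -40817/11796480, a_6 = -16807/50331648.
c0 = a_0 = 16. Peel one level at a time: if S = 1 + c*u/S' with S'(0) = 1, then c is the u-coefficient of S and S' = c*u/(S - 1).
S_1 = c0/f = 1 + (-5/24)*u + (221/4608)*u^2 + ...; c1 = -5/24.
S_2 = c1*u/(S_1 - 1) = 1 + (221/960)*u + (3969/102400)*u^2 + ...; c2 = 221/960.
S_3 = c2*u/(S_2 - 1) = 1 + (-11907/70720)*u + (-691831/50013184)*u^2 + ...; c3 = -11907/70720.
S_4 = c3*u/(S_3 - 1) = 1 + (-70595/859248)*u + (-186053/15116544)*u^2 + ...; c4 = -70595/859248.
S_5 = c4*u/(S_4 - 1) = 1 + (-5873959/39210480)*u + (1656284721/104148198400)*u^2 + ...; c5 = -5873959/39210480.
S_6 = c5*u/(S_5 - 1) = 1 + (260166249/2450735680)*u + ...; c6 = 260166249/2450735680.

The regular C-fraction coefficients are [16, -5/24, 221/960, -11907/70720, -70595/859248, -5873959/39210480, 260166249/2450735680].


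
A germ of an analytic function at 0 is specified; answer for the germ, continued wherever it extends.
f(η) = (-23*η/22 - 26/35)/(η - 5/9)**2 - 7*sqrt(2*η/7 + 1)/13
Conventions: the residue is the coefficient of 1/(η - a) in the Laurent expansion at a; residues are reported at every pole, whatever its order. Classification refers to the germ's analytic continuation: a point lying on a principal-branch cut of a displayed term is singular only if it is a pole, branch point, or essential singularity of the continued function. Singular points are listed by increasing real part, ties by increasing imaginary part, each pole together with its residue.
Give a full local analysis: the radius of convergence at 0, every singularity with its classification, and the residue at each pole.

Radius of convergence at 0: 5/9.
At -7/2: an algebraic (square-root) branch point.
At 5/9: a pole of order 2; residue -23/22.

Denominator factor (η - 5/9)^2: pole of order 2 at 5/9, modulus 5/9.
Branch term (-7/13)*sqrt(1 - η/(-7/2)): its argument vanishes at η = -7/2, a square-root branch point, modulus 7/2.
The radius of convergence is the smallest modulus among the singular points: 5/9.
The branch term is analytic at 5/9 and contributes nothing to the residue; only the rational part matters.
At the order-2 pole 5/9 set g(η) = (η - (5/9))^2*(rational part) = -23*η/22 - 26/35.
Order-2 pole: residue = g'(a); g'(5/9) = -23/22, so the residue is -23/22.
List the singular points by increasing real part (a conjugate pair: the negative imaginary part first).


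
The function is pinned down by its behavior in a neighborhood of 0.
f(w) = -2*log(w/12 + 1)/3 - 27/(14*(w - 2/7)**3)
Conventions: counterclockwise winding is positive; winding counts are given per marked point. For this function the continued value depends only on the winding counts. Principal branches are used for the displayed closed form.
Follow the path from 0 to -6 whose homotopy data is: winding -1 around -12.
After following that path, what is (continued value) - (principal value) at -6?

The rational part is single-valued and drops out of the difference; each branch term changes only by its own monodromy.
(-2/3)*log(1 - w/(-12)): each positive loop around -12 adds 2*pi*i to the log, so winding -1 contributes (-2/3)*(-1)*2*pi*i = (4/3)*pi*i.
Summing the contributions at w = -6 gives (4/3)*pi*i.

Continued minus principal equals (4/3)*pi*i.


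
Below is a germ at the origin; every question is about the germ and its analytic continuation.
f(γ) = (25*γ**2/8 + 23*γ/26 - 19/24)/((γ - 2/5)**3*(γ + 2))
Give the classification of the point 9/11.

The point is a regular point.

Denominator factors: γ - 2/5 = 23/55 at γ = 9/11; γ + 2 = 31/11 at γ = 9/11 — none vanishes.
So the germ continues analytically to 9/11.


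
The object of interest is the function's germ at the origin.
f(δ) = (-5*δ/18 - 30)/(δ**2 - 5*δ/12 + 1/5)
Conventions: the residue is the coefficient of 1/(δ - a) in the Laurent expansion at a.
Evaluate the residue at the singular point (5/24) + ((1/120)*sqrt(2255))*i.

The factor δ**2 - 5*δ/12 + 1/5 splits as (δ - a)(δ - a') with a = (5/24) + ((1/120)*sqrt(2255))*i, a' = (5/24) - ((1/120)*sqrt(2255))*i. At the order-1 pole a set g(δ) = (δ - a)*f(δ) = [-5*δ/18 - 30] / (δ - a').
Simple pole: residue = g(a) at a = (5/24) + ((1/120)*sqrt(2255))*i, which is (-5/36) + ((12985/16236)*sqrt(2255))*i.

The residue is (-5/36) + ((12985/16236)*sqrt(2255))*i.


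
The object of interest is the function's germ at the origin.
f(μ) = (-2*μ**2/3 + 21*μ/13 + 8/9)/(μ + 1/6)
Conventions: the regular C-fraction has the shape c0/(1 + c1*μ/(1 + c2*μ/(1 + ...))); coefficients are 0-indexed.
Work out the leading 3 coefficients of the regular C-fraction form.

Taylor coefficients (expand at 0): a_0 = 16/3, a_1 = -290/13, a_2 = 1688/13.
c0 = a_0 = 16/3. Peel one level at a time: if S = 1 + c*μ/S' with S'(0) = 1, then c is the μ-coefficient of S and S' = c*μ/(S - 1).
S_1 = c0/f = 1 + (435/104)*μ + (-74103/10816)*μ^2 + ...; c1 = 435/104.
S_2 = c1*μ/(S_1 - 1) = 1 + (24701/15080)*μ + ...; c2 = 24701/15080.

The regular C-fraction coefficients are [16/3, 435/104, 24701/15080].


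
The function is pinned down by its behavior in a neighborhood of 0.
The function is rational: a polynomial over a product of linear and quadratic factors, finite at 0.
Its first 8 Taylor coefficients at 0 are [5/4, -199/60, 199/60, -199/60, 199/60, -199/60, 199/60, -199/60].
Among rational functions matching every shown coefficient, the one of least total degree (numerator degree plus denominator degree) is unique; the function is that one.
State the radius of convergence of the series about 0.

The radius of convergence is 1.

No rational of total degree below 2 reproduces all 8 coefficients; solving the [1/1] Pade equations on them gives f(z) = (5/4 - 31*z/15)/(z + 1), whose expansion matches every shown term.
Denominator factor (z + 1): pole of order 1 at -1, modulus 1.
The radius of convergence is the smallest modulus among the singular points: 1.


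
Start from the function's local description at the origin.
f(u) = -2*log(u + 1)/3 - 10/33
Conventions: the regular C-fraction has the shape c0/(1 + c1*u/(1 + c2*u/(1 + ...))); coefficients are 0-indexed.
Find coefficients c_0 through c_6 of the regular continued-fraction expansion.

Taylor coefficients (expand at 0): a_0 = -10/33, a_1 = -2/3, a_2 = 1/3, a_3 = -2/9, a_4 = 1/6, a_5 = -2/15, a_6 = 1/9.
c0 = a_0 = -10/33. Peel one level at a time: if S = 1 + c*u/S' with S'(0) = 1, then c is the u-coefficient of S and S' = c*u/(S - 1).
S_1 = c0/f = 1 + (-11/5)*u + (297/50)*u^2 + ...; c1 = -11/5.
S_2 = c1*u/(S_1 - 1) = 1 + (27/10)*u + (-1/12)*u^2 + ...; c2 = 27/10.
S_3 = c2*u/(S_2 - 1) = 1 + (5/162)*u + (-95/6561)*u^2 + ...; c3 = 5/162.
S_4 = c3*u/(S_3 - 1) = 1 + (38/81)*u + (-1/15)*u^2 + ...; c4 = 38/81.
S_5 = c4*u/(S_4 - 1) = 1 + (27/190)*u + (-459/9025)*u^2 + ...; c5 = 27/190.
S_6 = c5*u/(S_5 - 1) = 1 + (34/95)*u + ...; c6 = 34/95.

The regular C-fraction coefficients are [-10/33, -11/5, 27/10, 5/162, 38/81, 27/190, 34/95].


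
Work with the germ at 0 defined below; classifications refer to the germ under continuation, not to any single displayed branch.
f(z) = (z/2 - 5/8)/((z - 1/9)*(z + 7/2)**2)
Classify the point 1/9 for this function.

The point is a pole of order 1.

The denominator factor z - 1/9 vanishes at 1/9 and appears to the power 1; the numerator there equals -41/72, nonzero, and no other factor vanishes.
Hence a pole whose order is the multiplicity, 1.


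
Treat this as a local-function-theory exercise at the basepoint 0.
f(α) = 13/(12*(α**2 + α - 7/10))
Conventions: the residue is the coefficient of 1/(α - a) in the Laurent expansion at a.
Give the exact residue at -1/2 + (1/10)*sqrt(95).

The residue is (13/228)*sqrt(95).

The factor α**2 + α - 7/10 splits as (α - a)(α - a') with a = -1/2 + (1/10)*sqrt(95), a' = -1/2 - (1/10)*sqrt(95). At the order-1 pole a set g(α) = (α - a)*f(α) = [13/12] / (α - a').
Simple pole: residue = g(a) at a = -1/2 + (1/10)*sqrt(95), which is (13/228)*sqrt(95).


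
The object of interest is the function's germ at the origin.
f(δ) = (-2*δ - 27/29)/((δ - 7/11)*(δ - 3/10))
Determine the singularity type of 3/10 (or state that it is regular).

The point is a pole of order 1.

The denominator factor δ - 3/10 vanishes at 3/10 and appears to the power 1; the numerator there equals -222/145, nonzero, and no other factor vanishes.
Hence a pole whose order is the multiplicity, 1.


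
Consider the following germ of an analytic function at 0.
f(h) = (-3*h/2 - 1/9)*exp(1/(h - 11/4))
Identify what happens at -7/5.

The point is a regular point.

There is no denominator, hence no pole anywhere.
The essential point of exp(1/(h - (11/4))) is 11/4, not -7/5.
So the germ continues analytically to -7/5.


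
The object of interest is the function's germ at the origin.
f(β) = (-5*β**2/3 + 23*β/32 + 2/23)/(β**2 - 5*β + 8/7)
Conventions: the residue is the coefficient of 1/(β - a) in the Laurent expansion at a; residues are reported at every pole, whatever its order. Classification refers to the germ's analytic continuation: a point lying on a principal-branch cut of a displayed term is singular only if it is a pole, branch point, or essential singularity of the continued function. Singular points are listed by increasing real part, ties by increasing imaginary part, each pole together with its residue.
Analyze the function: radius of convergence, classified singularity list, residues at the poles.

Denominator factor (β**2 - 5*β + 8/7): discriminant 143/7, real irrational roots 5/2 + (1/14)*sqrt(1001) and 5/2 - (1/14)*sqrt(1001); poles of order 1, moduli 5/2 + (1/14)*sqrt(1001) and 5/2 - (1/14)*sqrt(1001).
The radius of convergence is the smallest modulus among the singular points: 5/2 - (1/14)*sqrt(1001).
The factor β**2 - 5*β + 8/7 splits as (β - a)(β - a') with a = 5/2 - (1/14)*sqrt(1001), a' = 5/2 + (1/14)*sqrt(1001). At the order-1 pole a set g(β) = (β - a)*f(β) = [-5*β**2/3 + 23*β/32 + 2/23] / (β - a').
Simple pole: residue = g(a) at a = 5/2 - (1/14)*sqrt(1001), which is -731/192 + (175629/1473472)*sqrt(1001).
The factor β**2 - 5*β + 8/7 splits as (β - a)(β - a') with a = 5/2 + (1/14)*sqrt(1001), a' = 5/2 - (1/14)*sqrt(1001). At the order-1 pole a set g(β) = (β - a)*f(β) = [-5*β**2/3 + 23*β/32 + 2/23] / (β - a').
Simple pole: residue = g(a) at a = 5/2 + (1/14)*sqrt(1001), which is -731/192 - (175629/1473472)*sqrt(1001).
List the singular points by increasing real part (a conjugate pair: the negative imaginary part first).

Radius of convergence at 0: 5/2 - (1/14)*sqrt(1001).
At 5/2 - (1/14)*sqrt(1001): a pole of order 1; residue -731/192 + (175629/1473472)*sqrt(1001).
At 5/2 + (1/14)*sqrt(1001): a pole of order 1; residue -731/192 - (175629/1473472)*sqrt(1001).


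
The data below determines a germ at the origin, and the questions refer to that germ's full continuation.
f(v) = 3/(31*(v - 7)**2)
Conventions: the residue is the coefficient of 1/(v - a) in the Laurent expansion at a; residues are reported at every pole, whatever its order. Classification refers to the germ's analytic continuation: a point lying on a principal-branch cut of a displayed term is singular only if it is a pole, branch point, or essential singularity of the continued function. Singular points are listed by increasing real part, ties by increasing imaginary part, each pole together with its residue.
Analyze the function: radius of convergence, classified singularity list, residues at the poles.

Denominator factor (v - 7)^2: pole of order 2 at 7, modulus 7.
The radius of convergence is the smallest modulus among the singular points: 7.
At the order-2 pole 7 set g(v) = (v - (7))^2*f(v) = 3/31.
Order-2 pole: residue = g'(a); g'(7) = 0, so the residue is 0.

Radius of convergence at 0: 7.
At 7: a pole of order 2; residue 0.


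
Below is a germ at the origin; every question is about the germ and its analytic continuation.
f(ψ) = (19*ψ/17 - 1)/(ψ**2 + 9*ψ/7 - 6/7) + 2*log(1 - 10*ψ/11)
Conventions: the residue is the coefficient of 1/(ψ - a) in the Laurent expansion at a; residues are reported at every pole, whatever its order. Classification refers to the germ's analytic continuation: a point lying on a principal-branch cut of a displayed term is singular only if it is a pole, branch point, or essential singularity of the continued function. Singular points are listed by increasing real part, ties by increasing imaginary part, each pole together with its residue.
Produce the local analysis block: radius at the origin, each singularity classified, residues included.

Radius of convergence at 0: -9/14 + (1/14)*sqrt(249).
At -9/14 - (1/14)*sqrt(249): a pole of order 1; residue 19/34 + (409/8466)*sqrt(249).
At -9/14 + (1/14)*sqrt(249): a pole of order 1; residue 19/34 - (409/8466)*sqrt(249).
At 11/10: a logarithmic branch point.

Denominator factor (ψ**2 + 9*ψ/7 - 6/7): discriminant 249/49, real irrational roots -9/14 + (1/14)*sqrt(249) and -9/14 - (1/14)*sqrt(249); poles of order 1, moduli -9/14 + (1/14)*sqrt(249) and 9/14 + (1/14)*sqrt(249).
Branch term (2)*log(1 - ψ/(11/10)): its argument vanishes at ψ = 11/10, a logarithmic branch point, modulus 11/10.
The radius of convergence is the smallest modulus among the singular points: -9/14 + (1/14)*sqrt(249).
The branch term is analytic at -9/14 - (1/14)*sqrt(249) and contributes nothing to the residue; only the rational part matters.
The factor ψ**2 + 9*ψ/7 - 6/7 splits as (ψ - a)(ψ - a') with a = -9/14 - (1/14)*sqrt(249), a' = -9/14 + (1/14)*sqrt(249). At the order-1 pole a set g(ψ) = (ψ - a)*(rational part) = [19*ψ/17 - 1] / (ψ - a').
Simple pole: residue = g(a) at a = -9/14 - (1/14)*sqrt(249), which is 19/34 + (409/8466)*sqrt(249).
The branch term is analytic at -9/14 + (1/14)*sqrt(249) and contributes nothing to the residue; only the rational part matters.
The factor ψ**2 + 9*ψ/7 - 6/7 splits as (ψ - a)(ψ - a') with a = -9/14 + (1/14)*sqrt(249), a' = -9/14 - (1/14)*sqrt(249). At the order-1 pole a set g(ψ) = (ψ - a)*(rational part) = [19*ψ/17 - 1] / (ψ - a').
Simple pole: residue = g(a) at a = -9/14 + (1/14)*sqrt(249), which is 19/34 - (409/8466)*sqrt(249).
List the singular points by increasing real part (a conjugate pair: the negative imaginary part first).


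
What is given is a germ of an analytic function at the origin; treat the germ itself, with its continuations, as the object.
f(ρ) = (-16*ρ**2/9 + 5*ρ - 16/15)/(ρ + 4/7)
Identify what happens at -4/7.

The point is a pole of order 1.

The denominator factor ρ + 4/7 vanishes at -4/7 and appears to the power 1; the numerator there equals -9932/2205, nonzero, and no other factor vanishes.
Hence a pole whose order is the multiplicity, 1.


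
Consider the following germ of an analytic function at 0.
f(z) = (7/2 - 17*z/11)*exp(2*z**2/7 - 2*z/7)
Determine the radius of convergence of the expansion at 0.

The radius of convergence is infinite.

The factor exp(2*z**2/7 - 2*z/7) is entire and contributes no finite singular point.
The polynomial part has no poles.
No finite singular points: the Taylor series at 0 converges everywhere.


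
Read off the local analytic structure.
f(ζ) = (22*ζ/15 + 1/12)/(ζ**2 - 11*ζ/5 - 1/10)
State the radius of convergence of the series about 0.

Denominator factor (ζ**2 - 11*ζ/5 - 1/10): discriminant 131/25, real irrational roots 11/10 + (1/10)*sqrt(131) and 11/10 - (1/10)*sqrt(131); poles of order 1, moduli 11/10 + (1/10)*sqrt(131) and -11/10 + (1/10)*sqrt(131).
The radius of convergence is the smallest modulus among the singular points: -11/10 + (1/10)*sqrt(131).

The radius of convergence is -11/10 + (1/10)*sqrt(131).


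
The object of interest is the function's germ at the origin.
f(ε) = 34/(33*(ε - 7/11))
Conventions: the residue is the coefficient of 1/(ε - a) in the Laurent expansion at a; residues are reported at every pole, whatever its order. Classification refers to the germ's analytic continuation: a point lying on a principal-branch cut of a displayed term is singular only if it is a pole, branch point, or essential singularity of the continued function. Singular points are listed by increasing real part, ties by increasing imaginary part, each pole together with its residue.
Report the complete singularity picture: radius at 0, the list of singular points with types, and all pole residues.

Denominator factor (ε - 7/11): pole of order 1 at 7/11, modulus 7/11.
The radius of convergence is the smallest modulus among the singular points: 7/11.
At the order-1 pole 7/11 set g(ε) = (ε - (7/11))*f(ε) = 34/33.
Simple pole: residue = g(a) at a = 7/11, which is 34/33.

Radius of convergence at 0: 7/11.
At 7/11: a pole of order 1; residue 34/33.


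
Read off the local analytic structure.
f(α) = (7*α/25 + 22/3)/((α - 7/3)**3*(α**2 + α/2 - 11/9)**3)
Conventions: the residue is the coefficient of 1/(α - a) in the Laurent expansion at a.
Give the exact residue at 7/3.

At the order-3 pole 7/3 set g(α) = (α - (7/3))^3*f(α) = (7*α/25 + 22/3)/(α**2 + α/2 - 11/9)**3.
Order-3 pole: residue = g''(a)/2; g''(7/3) = 106448078448/214683506425, so the residue is 53224039224/214683506425.

The residue is 53224039224/214683506425.


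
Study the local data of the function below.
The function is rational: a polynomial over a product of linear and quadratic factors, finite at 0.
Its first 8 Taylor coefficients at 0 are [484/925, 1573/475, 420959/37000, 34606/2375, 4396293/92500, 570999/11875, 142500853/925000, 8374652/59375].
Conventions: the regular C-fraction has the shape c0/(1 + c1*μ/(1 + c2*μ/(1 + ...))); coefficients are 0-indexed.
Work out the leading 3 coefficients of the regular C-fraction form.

The regular C-fraction coefficients are [484/925, -481/76, 1057691/365560].

Taylor coefficients (read off): a_0 = 484/925, a_1 = 1573/475, a_2 = 420959/37000.
c0 = a_0 = 484/925. Peel one level at a time: if S = 1 + c*μ/S' with S'(0) = 1, then c is the μ-coefficient of S and S' = c*μ/(S - 1).
S_1 = c0/f = 1 + (-481/76)*μ + (1057691/57760)*μ^2 + ...; c1 = -481/76.
S_2 = c1*μ/(S_1 - 1) = 1 + (1057691/365560)*μ + ...; c2 = 1057691/365560.


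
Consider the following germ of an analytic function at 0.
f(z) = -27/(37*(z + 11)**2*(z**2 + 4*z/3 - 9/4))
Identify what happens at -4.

Denominator factors: z**2 + 4*z/3 - 9/4 = 101/12 at z = -4; z + 11 = 7 at z = -4 — none vanishes.
So the germ continues analytically to -4.

The point is a regular point.


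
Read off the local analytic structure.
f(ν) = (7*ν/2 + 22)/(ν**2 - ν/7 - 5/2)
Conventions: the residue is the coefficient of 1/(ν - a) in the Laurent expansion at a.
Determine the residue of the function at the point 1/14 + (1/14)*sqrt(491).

The factor ν**2 - ν/7 - 5/2 splits as (ν - a)(ν - a') with a = 1/14 + (1/14)*sqrt(491), a' = 1/14 - (1/14)*sqrt(491). At the order-1 pole a set g(ν) = (ν - a)*f(ν) = [7*ν/2 + 22] / (ν - a').
Simple pole: residue = g(a) at a = 1/14 + (1/14)*sqrt(491), which is 7/4 + (623/1964)*sqrt(491).

The residue is 7/4 + (623/1964)*sqrt(491).


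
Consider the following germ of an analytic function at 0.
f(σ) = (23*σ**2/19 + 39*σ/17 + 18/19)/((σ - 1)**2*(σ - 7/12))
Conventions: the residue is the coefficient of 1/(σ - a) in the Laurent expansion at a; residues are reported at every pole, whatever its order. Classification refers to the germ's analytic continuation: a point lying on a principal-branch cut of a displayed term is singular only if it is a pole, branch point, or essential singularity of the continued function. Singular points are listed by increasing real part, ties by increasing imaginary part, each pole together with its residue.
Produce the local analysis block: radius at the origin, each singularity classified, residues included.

Denominator factor (σ - 7/12): pole of order 1 at 7/12, modulus 7/12.
Denominator factor (σ - 1)^2: pole of order 2 at 1, modulus 1.
The radius of convergence is the smallest modulus among the singular points: 7/12.
At the order-1 pole 7/12 set g(σ) = (σ - (7/12))*f(σ) = (23*σ**2/19 + 39*σ/17 + 18/19)/(σ - 1)**2.
Simple pole: residue = g(a) at a = 7/12, which is 125467/8075.
At the order-2 pole 1 set g(σ) = (σ - (1))^2*f(σ) = (23*σ**2/19 + 39*σ/17 + 18/19)/(σ - 7/12).
Order-2 pole: residue = g'(a); g'(1) = -115692/8075, so the residue is -115692/8075.
List the singular points by increasing real part (a conjugate pair: the negative imaginary part first).

Radius of convergence at 0: 7/12.
At 7/12: a pole of order 1; residue 125467/8075.
At 1: a pole of order 2; residue -115692/8075.


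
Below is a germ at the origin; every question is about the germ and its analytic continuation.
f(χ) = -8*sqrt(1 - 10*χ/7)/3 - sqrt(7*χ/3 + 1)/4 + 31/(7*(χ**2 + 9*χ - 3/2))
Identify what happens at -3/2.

Denominator factors: χ**2 + 9*χ - 3/2 = -51/4 at χ = -3/2 — none vanishes.
Branch term sqrt(1 - χ/(7/10)): argument at -3/2 is 22/7, nonzero, so -3/2 is not its branch point (a point on a principal cut is still regular for the continued germ).
Branch term sqrt(1 - χ/(-3/7)): argument at -3/2 is -5/2, nonzero, so -3/2 is not its branch point (a point on a principal cut is still regular for the continued germ).
So the germ continues analytically to -3/2.

The point is a regular point.


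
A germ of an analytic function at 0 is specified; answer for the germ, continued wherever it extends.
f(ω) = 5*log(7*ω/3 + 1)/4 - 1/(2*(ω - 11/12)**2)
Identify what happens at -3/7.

The point is a logarithmic branch point.

The term (5/4)*log(1 - ω/(-3/7)) has argument 1 - -3/7/(-3/7) = 0 at -3/7: a logarithmic (infinitely-sheeted) branch point; the remaining terms are analytic or single-valued there.


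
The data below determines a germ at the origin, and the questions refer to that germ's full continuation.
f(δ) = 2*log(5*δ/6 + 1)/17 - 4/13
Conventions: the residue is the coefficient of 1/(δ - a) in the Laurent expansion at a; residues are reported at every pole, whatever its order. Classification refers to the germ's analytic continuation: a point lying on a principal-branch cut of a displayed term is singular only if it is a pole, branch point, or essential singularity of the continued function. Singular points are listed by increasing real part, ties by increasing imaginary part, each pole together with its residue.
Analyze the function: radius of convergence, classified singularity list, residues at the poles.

Radius of convergence at 0: 6/5.
At -6/5: a logarithmic branch point.

Branch term (2/17)*log(1 - δ/(-6/5)): its argument vanishes at δ = -6/5, a logarithmic branch point, modulus 6/5.
The radius of convergence is the smallest modulus among the singular points: 6/5.


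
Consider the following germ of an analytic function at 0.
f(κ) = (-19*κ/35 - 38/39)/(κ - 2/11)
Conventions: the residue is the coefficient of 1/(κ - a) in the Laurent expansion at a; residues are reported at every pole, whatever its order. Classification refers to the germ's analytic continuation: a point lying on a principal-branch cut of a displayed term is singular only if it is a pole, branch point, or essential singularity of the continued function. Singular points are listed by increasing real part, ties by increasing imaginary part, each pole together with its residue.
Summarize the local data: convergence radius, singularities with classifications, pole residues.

Radius of convergence at 0: 2/11.
At 2/11: a pole of order 1; residue -16112/15015.

Denominator factor (κ - 2/11): pole of order 1 at 2/11, modulus 2/11.
The radius of convergence is the smallest modulus among the singular points: 2/11.
At the order-1 pole 2/11 set g(κ) = (κ - (2/11))*f(κ) = -19*κ/35 - 38/39.
Simple pole: residue = g(a) at a = 2/11, which is -16112/15015.


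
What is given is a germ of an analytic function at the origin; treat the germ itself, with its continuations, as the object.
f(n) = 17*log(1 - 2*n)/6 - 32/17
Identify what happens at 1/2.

The point is a logarithmic branch point.

The term (17/6)*log(1 - n/(1/2)) has argument 1 - 1/2/(1/2) = 0 at 1/2: a logarithmic (infinitely-sheeted) branch point; the remaining terms are analytic or single-valued there.


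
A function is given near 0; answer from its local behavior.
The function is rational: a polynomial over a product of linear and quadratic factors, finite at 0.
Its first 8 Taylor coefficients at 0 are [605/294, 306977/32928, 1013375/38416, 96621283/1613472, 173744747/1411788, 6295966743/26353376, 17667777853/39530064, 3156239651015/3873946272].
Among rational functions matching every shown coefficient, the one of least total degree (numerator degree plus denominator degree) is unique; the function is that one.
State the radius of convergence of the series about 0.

No rational of total degree below 4 reproduces all 8 coefficients; solving the [2/2] Pade equations on them gives f(ω) = (7*ω**2/8 + 37*ω/32 + 5/6)/(ω - 7/11)**2, whose expansion matches every shown term.
Denominator factor (ω - 7/11)^2: pole of order 2 at 7/11, modulus 7/11.
The radius of convergence is the smallest modulus among the singular points: 7/11.

The radius of convergence is 7/11.


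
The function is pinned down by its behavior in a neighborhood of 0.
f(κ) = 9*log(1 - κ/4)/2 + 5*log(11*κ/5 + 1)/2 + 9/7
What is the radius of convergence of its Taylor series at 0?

Branch term (5/2)*log(1 - κ/(-5/11)): its argument vanishes at κ = -5/11, a logarithmic branch point, modulus 5/11.
Branch term (9/2)*log(1 - κ/(4)): its argument vanishes at κ = 4, a logarithmic branch point, modulus 4.
The radius of convergence is the smallest modulus among the singular points: 5/11.

The radius of convergence is 5/11.


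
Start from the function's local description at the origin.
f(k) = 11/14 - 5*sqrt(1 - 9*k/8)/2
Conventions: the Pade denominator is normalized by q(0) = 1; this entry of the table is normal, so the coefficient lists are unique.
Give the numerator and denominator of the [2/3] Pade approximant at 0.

Taylor coefficients needed (expand at 0): a_0 = -12/7, a_1 = 45/32, a_2 = 405/1024, a_3 = 3645/16384, a_4 = 164025/1048576, a_5 = 2066715/16777216.
Write the denominator as Q(k) = 1 + q1*k + q2*k^2 + q3*k^3. Requiring Q*f - P = O(k^6) with deg P <= 2 kills the coefficients of k^3..k^5 in Q*f:
  k^3: a_3 + q1*a_2 + q2*a_1 + q3*a_0 = 0, i.e. 3645/16384 + (405/1024)*q1 + (45/32)*q2 + (-12/7)*q3 = 0.
  k^4: a_4 + q1*a_3 + q2*a_2 + q3*a_1 = 0, i.e. 164025/1048576 + (3645/16384)*q1 + (405/1024)*q2 + (45/32)*q3 = 0.
  k^5: a_5 + q1*a_4 + q2*a_3 + q3*a_2 = 0, i.e. 2066715/16777216 + (164025/1048576)*q1 + (3645/16384)*q2 + (405/1024)*q3 = 0.
Solving this linear system: q1 = -2637/2624, q2 = 11421/83968, q3 = 25515/2686976.
The numerator is Q*f truncated at degree 2: P0 = a_0 = -12/7; P1 = a_1 + q1*a_0 = 28737/9184; P2 = a_2 + q1*a_1 + q2*a_0 = -735237/587776.

The Pade approximant has numerator coefficients [-12/7, 28737/9184, -735237/587776]; denominator coefficients [1, -2637/2624, 11421/83968, 25515/2686976].


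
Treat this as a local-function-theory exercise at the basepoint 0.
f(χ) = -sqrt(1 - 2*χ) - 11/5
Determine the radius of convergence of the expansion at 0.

Branch term (-1)*sqrt(1 - χ/(1/2)): its argument vanishes at χ = 1/2, a square-root branch point, modulus 1/2.
The radius of convergence is the smallest modulus among the singular points: 1/2.

The radius of convergence is 1/2.


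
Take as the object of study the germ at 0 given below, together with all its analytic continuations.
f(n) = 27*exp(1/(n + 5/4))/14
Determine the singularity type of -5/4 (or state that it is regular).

The point is an essential singularity.

The exponent 1/(n - (-5/4)) has a pole at -5/4, so exp(1/(n - (-5/4))) takes every nonzero value near it: an essential singularity (not a pole of any order).


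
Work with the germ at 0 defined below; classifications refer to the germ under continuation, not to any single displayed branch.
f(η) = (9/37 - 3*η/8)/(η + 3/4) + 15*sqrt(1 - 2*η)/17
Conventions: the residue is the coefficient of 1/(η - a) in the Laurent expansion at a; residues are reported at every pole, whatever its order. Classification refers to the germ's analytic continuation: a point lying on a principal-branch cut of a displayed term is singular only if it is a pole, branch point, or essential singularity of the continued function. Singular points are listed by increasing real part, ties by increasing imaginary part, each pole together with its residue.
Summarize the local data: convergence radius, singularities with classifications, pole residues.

Denominator factor (η + 3/4): pole of order 1 at -3/4, modulus 3/4.
Branch term (15/17)*sqrt(1 - η/(1/2)): its argument vanishes at η = 1/2, a square-root branch point, modulus 1/2.
The radius of convergence is the smallest modulus among the singular points: 1/2.
The branch term is analytic at -3/4 and contributes nothing to the residue; only the rational part matters.
At the order-1 pole -3/4 set g(η) = (η - (-3/4))*(rational part) = 9/37 - 3*η/8.
Simple pole: residue = g(a) at a = -3/4, which is 621/1184.
List the singular points by increasing real part (a conjugate pair: the negative imaginary part first).

Radius of convergence at 0: 1/2.
At -3/4: a pole of order 1; residue 621/1184.
At 1/2: an algebraic (square-root) branch point.


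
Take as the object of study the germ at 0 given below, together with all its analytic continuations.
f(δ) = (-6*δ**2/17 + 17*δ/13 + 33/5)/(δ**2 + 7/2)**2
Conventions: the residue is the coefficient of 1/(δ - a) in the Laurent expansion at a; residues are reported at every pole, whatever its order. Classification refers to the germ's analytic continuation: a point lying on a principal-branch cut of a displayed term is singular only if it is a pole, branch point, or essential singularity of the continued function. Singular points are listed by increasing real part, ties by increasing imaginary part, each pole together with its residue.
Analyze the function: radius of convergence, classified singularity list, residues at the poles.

Radius of convergence at 0: (1/2)*sqrt(14).
At -((1/2)*sqrt(14))*i: a pole of order 2; residue ((228/4165)*sqrt(14))*i.
At ((1/2)*sqrt(14))*i: a pole of order 2; residue -((228/4165)*sqrt(14))*i.


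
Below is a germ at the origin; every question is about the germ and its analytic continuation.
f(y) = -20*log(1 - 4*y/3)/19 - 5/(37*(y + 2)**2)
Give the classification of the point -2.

The point is a pole of order 2.

The denominator factor y + 2 vanishes at -2 and appears to the power 2; the numerator there equals -5/37, nonzero, and no other factor vanishes.
The branch terms are analytic at this point.
Hence a pole whose order is the multiplicity, 2.


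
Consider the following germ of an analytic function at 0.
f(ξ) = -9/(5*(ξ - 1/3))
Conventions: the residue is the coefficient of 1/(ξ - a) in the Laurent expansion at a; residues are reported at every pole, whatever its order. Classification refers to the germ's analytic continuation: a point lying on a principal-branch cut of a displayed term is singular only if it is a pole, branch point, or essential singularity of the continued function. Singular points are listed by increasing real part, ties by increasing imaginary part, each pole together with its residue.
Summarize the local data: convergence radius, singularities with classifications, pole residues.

Radius of convergence at 0: 1/3.
At 1/3: a pole of order 1; residue -9/5.

Denominator factor (ξ - 1/3): pole of order 1 at 1/3, modulus 1/3.
The radius of convergence is the smallest modulus among the singular points: 1/3.
At the order-1 pole 1/3 set g(ξ) = (ξ - (1/3))*f(ξ) = -9/5.
Simple pole: residue = g(a) at a = 1/3, which is -9/5.
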